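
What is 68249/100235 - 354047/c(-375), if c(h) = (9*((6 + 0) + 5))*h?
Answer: 7604329034/744244875 ≈ 10.218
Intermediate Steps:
c(h) = 99*h (c(h) = (9*(6 + 5))*h = (9*11)*h = 99*h)
68249/100235 - 354047/c(-375) = 68249/100235 - 354047/(99*(-375)) = 68249*(1/100235) - 354047/(-37125) = 68249/100235 - 354047*(-1/37125) = 68249/100235 + 354047/37125 = 7604329034/744244875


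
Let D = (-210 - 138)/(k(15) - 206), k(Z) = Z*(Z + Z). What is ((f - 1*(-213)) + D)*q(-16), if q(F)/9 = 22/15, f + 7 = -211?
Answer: -25872/305 ≈ -84.826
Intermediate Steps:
f = -218 (f = -7 - 211 = -218)
k(Z) = 2*Z² (k(Z) = Z*(2*Z) = 2*Z²)
D = -87/61 (D = (-210 - 138)/(2*15² - 206) = -348/(2*225 - 206) = -348/(450 - 206) = -348/244 = -348*1/244 = -87/61 ≈ -1.4262)
q(F) = 66/5 (q(F) = 9*(22/15) = 66/5)
((f - 1*(-213)) + D)*q(-16) = ((-218 - 1*(-213)) - 87/61)*(66/5) = ((-218 + 213) - 87/61)*(66/5) = (-5 - 87/61)*(66/5) = -392/61*66/5 = -25872/305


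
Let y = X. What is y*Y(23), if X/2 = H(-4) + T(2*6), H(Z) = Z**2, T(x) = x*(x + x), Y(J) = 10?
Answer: 6080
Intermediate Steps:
T(x) = 2*x**2 (T(x) = x*(2*x) = 2*x**2)
X = 608 (X = 2*((-4)**2 + 2*(2*6)**2) = 2*(16 + 2*12**2) = 2*(16 + 2*144) = 2*(16 + 288) = 2*304 = 608)
y = 608
y*Y(23) = 608*10 = 6080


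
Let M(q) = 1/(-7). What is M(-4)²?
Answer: 1/49 ≈ 0.020408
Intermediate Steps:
M(q) = -⅐
M(-4)² = (-⅐)² = 1/49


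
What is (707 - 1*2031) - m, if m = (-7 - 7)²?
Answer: -1520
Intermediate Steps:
m = 196 (m = (-14)² = 196)
(707 - 1*2031) - m = (707 - 1*2031) - 1*196 = (707 - 2031) - 196 = -1324 - 196 = -1520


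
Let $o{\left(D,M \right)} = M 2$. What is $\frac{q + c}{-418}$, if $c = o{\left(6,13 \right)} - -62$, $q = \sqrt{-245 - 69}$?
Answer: $- \frac{4}{19} - \frac{i \sqrt{314}}{418} \approx -0.21053 - 0.042392 i$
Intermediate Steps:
$o{\left(D,M \right)} = 2 M$
$q = i \sqrt{314}$ ($q = \sqrt{-314} = i \sqrt{314} \approx 17.72 i$)
$c = 88$ ($c = 2 \cdot 13 - -62 = 26 + 62 = 88$)
$\frac{q + c}{-418} = \frac{i \sqrt{314} + 88}{-418} = \left(88 + i \sqrt{314}\right) \left(- \frac{1}{418}\right) = - \frac{4}{19} - \frac{i \sqrt{314}}{418}$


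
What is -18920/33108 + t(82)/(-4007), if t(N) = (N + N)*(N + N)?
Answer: -241571302/33165939 ≈ -7.2837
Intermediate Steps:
t(N) = 4*N² (t(N) = (2*N)*(2*N) = 4*N²)
-18920/33108 + t(82)/(-4007) = -18920/33108 + (4*82²)/(-4007) = -18920*1/33108 + (4*6724)*(-1/4007) = -4730/8277 + 26896*(-1/4007) = -4730/8277 - 26896/4007 = -241571302/33165939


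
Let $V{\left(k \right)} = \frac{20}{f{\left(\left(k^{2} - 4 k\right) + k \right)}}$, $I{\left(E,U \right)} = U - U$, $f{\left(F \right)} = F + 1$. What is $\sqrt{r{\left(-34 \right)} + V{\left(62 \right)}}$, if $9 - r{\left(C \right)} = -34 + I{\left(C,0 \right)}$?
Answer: $\frac{\sqrt{575769263}}{3659} \approx 6.5579$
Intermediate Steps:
$f{\left(F \right)} = 1 + F$
$I{\left(E,U \right)} = 0$
$r{\left(C \right)} = 43$ ($r{\left(C \right)} = 9 - \left(-34 + 0\right) = 9 - -34 = 9 + 34 = 43$)
$V{\left(k \right)} = \frac{20}{1 + k^{2} - 3 k}$ ($V{\left(k \right)} = \frac{20}{1 + \left(\left(k^{2} - 4 k\right) + k\right)} = \frac{20}{1 + \left(k^{2} - 3 k\right)} = \frac{20}{1 + k^{2} - 3 k}$)
$\sqrt{r{\left(-34 \right)} + V{\left(62 \right)}} = \sqrt{43 + \frac{20}{1 + 62 \left(-3 + 62\right)}} = \sqrt{43 + \frac{20}{1 + 62 \cdot 59}} = \sqrt{43 + \frac{20}{1 + 3658}} = \sqrt{43 + \frac{20}{3659}} = \sqrt{\frac{157357}{3659}} = \frac{\sqrt{575769263}}{3659}$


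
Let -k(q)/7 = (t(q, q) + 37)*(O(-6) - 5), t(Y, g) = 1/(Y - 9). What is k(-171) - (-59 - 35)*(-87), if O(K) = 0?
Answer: -247795/36 ≈ -6883.2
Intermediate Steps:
t(Y, g) = 1/(-9 + Y)
k(q) = 1295 + 35/(-9 + q) (k(q) = -7*(1/(-9 + q) + 37)*(0 - 5) = -7*(37 + 1/(-9 + q))*(-5) = -7*(-185 - 5/(-9 + q)) = 1295 + 35/(-9 + q))
k(-171) - (-59 - 35)*(-87) = 35*(-332 + 37*(-171))/(-9 - 171) - (-59 - 35)*(-87) = 35*(-332 - 6327)/(-180) - (-94)*(-87) = 35*(-1/180)*(-6659) - 1*8178 = 46613/36 - 8178 = -247795/36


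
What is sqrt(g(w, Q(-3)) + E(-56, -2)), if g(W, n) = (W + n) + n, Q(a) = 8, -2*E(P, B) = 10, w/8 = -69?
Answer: I*sqrt(541) ≈ 23.259*I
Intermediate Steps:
w = -552 (w = 8*(-69) = -552)
E(P, B) = -5 (E(P, B) = -1/2*10 = -5)
g(W, n) = W + 2*n
sqrt(g(w, Q(-3)) + E(-56, -2)) = sqrt((-552 + 2*8) - 5) = sqrt((-552 + 16) - 5) = sqrt(-536 - 5) = sqrt(-541) = I*sqrt(541)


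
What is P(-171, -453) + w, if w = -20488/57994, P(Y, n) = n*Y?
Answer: 2246184367/28997 ≈ 77463.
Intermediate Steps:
P(Y, n) = Y*n
w = -10244/28997 (w = -20488*1/57994 = -10244/28997 ≈ -0.35328)
P(-171, -453) + w = -171*(-453) - 10244/28997 = 77463 - 10244/28997 = 2246184367/28997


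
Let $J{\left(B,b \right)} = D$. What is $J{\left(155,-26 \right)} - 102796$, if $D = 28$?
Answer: $-102768$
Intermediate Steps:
$J{\left(B,b \right)} = 28$
$J{\left(155,-26 \right)} - 102796 = 28 - 102796 = -102768$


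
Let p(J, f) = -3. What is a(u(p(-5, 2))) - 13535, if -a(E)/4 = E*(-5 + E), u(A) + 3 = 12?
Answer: -13679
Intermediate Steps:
u(A) = 9 (u(A) = -3 + 12 = 9)
a(E) = -4*E*(-5 + E)
a(u(p(-5, 2))) - 13535 = 4*9*(5 - 1*9) - 13535 = 4*9*(5 - 9) - 13535 = 4*9*(-4) - 13535 = -144 - 13535 = -13679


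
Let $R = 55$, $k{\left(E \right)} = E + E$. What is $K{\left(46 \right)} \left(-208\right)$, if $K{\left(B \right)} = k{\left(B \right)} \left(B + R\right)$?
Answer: $-1932736$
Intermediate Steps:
$k{\left(E \right)} = 2 E$
$K{\left(B \right)} = 2 B \left(55 + B\right)$ ($K{\left(B \right)} = 2 B \left(B + 55\right) = 2 B \left(55 + B\right)$)
$K{\left(46 \right)} \left(-208\right) = 2 \cdot 46 \left(55 + 46\right) \left(-208\right) = 2 \cdot 46 \cdot 101 \left(-208\right) = 9292 \left(-208\right) = -1932736$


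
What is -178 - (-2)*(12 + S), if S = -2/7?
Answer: -1082/7 ≈ -154.57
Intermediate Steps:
S = -2/7 (S = -2*1/7 = -2/7 ≈ -0.28571)
-178 - (-2)*(12 + S) = -178 - (-2)*(12 - 2/7) = -178 - (-2)*82/7 = -178 - 1*(-164/7) = -178 + 164/7 = -1082/7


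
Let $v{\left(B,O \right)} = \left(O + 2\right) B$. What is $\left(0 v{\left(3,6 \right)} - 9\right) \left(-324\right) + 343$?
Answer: $3259$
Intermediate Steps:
$v{\left(B,O \right)} = B \left(2 + O\right)$ ($v{\left(B,O \right)} = \left(2 + O\right) B = B \left(2 + O\right)$)
$\left(0 v{\left(3,6 \right)} - 9\right) \left(-324\right) + 343 = \left(0 \cdot 3 \left(2 + 6\right) - 9\right) \left(-324\right) + 343 = \left(0 \cdot 3 \cdot 8 - 9\right) \left(-324\right) + 343 = \left(0 \cdot 24 - 9\right) \left(-324\right) + 343 = \left(0 - 9\right) \left(-324\right) + 343 = \left(-9\right) \left(-324\right) + 343 = 2916 + 343 = 3259$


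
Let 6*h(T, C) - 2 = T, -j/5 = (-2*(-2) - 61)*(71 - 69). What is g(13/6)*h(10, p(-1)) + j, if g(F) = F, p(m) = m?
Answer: 1723/3 ≈ 574.33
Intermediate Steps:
j = 570 (j = -5*(-2*(-2) - 61)*(71 - 69) = -5*(4 - 61)*2 = -(-285)*2 = -5*(-114) = 570)
h(T, C) = 1/3 + T/6
g(13/6)*h(10, p(-1)) + j = (13/6)*(1/3 + (1/6)*10) + 570 = (13*(1/6))*(1/3 + 5/3) + 570 = (13/6)*2 + 570 = 13/3 + 570 = 1723/3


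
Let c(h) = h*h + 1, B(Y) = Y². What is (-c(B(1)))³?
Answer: -8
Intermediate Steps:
c(h) = 1 + h² (c(h) = h² + 1 = 1 + h²)
(-c(B(1)))³ = (-(1 + (1²)²))³ = (-(1 + 1²))³ = (-(1 + 1))³ = (-1*2)³ = (-2)³ = -8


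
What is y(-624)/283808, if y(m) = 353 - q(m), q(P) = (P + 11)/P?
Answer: 219659/177096192 ≈ 0.0012403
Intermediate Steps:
q(P) = (11 + P)/P
y(m) = 353 - (11 + m)/m
y(-624)/283808 = (352 - 11/(-624))/283808 = (352 - 11*(-1/624))*(1/283808) = (352 + 11/624)*(1/283808) = (219659/624)*(1/283808) = 219659/177096192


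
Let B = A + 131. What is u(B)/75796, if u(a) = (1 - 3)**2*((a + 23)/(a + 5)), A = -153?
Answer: -1/322133 ≈ -3.1043e-6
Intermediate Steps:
B = -22 (B = -153 + 131 = -22)
u(a) = 4*(23 + a)/(5 + a) (u(a) = (-2)**2*((23 + a)/(5 + a)) = 4*((23 + a)/(5 + a)) = 4*(23 + a)/(5 + a))
u(B)/75796 = (4*(23 - 22)/(5 - 22))/75796 = (4*1/(-17))*(1/75796) = (4*(-1/17)*1)*(1/75796) = -4/17*1/75796 = -1/322133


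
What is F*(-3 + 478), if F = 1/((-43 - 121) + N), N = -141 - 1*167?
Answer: -475/472 ≈ -1.0064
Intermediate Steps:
N = -308 (N = -141 - 167 = -308)
F = -1/472 (F = 1/((-43 - 121) - 308) = 1/(-164 - 308) = 1/(-472) = -1/472 ≈ -0.0021186)
F*(-3 + 478) = -(-3 + 478)/472 = -1/472*475 = -475/472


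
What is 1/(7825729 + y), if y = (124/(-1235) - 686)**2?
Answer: 1525225/12653972421581 ≈ 1.2053e-7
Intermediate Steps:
y = 717974907556/1525225 (y = (124*(-1/1235) - 686)**2 = (-124/1235 - 686)**2 = (-847334/1235)**2 = 717974907556/1525225 ≈ 4.7073e+5)
1/(7825729 + y) = 1/(7825729 + 717974907556/1525225) = 1/(12653972421581/1525225) = 1525225/12653972421581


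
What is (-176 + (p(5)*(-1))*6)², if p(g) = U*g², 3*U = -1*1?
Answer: 15876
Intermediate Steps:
U = -⅓ (U = (-1*1)/3 = (⅓)*(-1) = -⅓ ≈ -0.33333)
p(g) = -g²/3
(-176 + (p(5)*(-1))*6)² = (-176 + (-⅓*5²*(-1))*6)² = (-176 + (-⅓*25*(-1))*6)² = (-176 - 25/3*(-1)*6)² = (-176 + (25/3)*6)² = (-176 + 50)² = (-126)² = 15876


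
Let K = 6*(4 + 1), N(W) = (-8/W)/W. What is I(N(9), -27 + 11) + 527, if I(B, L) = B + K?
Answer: 45109/81 ≈ 556.90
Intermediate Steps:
N(W) = -8/W²
K = 30 (K = 6*5 = 30)
I(B, L) = 30 + B (I(B, L) = B + 30 = 30 + B)
I(N(9), -27 + 11) + 527 = (30 - 8/9²) + 527 = (30 - 8*1/81) + 527 = (30 - 8/81) + 527 = 2422/81 + 527 = 45109/81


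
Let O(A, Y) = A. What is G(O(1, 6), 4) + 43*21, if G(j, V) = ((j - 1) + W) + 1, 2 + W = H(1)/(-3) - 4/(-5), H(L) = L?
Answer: 13537/15 ≈ 902.47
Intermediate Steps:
W = -23/15 (W = -2 + (1/(-3) - 4/(-5)) = -2 + (1*(-⅓) - 4*(-⅕)) = -2 + (-⅓ + ⅘) = -2 + 7/15 = -23/15 ≈ -1.5333)
G(j, V) = -23/15 + j (G(j, V) = ((j - 1) - 23/15) + 1 = ((-1 + j) - 23/15) + 1 = (-38/15 + j) + 1 = -23/15 + j)
G(O(1, 6), 4) + 43*21 = (-23/15 + 1) + 43*21 = -8/15 + 903 = 13537/15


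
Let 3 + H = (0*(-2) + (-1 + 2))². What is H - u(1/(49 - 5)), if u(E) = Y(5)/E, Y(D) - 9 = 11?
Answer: -882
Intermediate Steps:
Y(D) = 20 (Y(D) = 9 + 11 = 20)
H = -2 (H = -3 + (0*(-2) + (-1 + 2))² = -3 + (0 + 1)² = -3 + 1² = -3 + 1 = -2)
u(E) = 20/E
H - u(1/(49 - 5)) = -2 - 20/(1/(49 - 5)) = -2 - 20/(1/44) = -2 - 20/1/44 = -2 - 20*44 = -2 - 1*880 = -2 - 880 = -882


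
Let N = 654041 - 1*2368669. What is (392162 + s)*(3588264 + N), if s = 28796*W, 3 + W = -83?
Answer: -3905208272984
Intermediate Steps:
W = -86 (W = -3 - 83 = -86)
N = -1714628 (N = 654041 - 2368669 = -1714628)
s = -2476456 (s = 28796*(-86) = -2476456)
(392162 + s)*(3588264 + N) = (392162 - 2476456)*(3588264 - 1714628) = -2084294*1873636 = -3905208272984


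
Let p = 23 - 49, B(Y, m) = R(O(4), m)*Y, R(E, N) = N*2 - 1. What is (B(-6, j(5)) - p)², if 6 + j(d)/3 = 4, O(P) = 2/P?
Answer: 10816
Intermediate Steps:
j(d) = -6 (j(d) = -18 + 3*4 = -18 + 12 = -6)
R(E, N) = -1 + 2*N (R(E, N) = 2*N - 1 = -1 + 2*N)
B(Y, m) = Y*(-1 + 2*m) (B(Y, m) = (-1 + 2*m)*Y = Y*(-1 + 2*m))
p = -26
(B(-6, j(5)) - p)² = (-6*(-1 + 2*(-6)) - 1*(-26))² = (-6*(-1 - 12) + 26)² = (-6*(-13) + 26)² = (78 + 26)² = 104² = 10816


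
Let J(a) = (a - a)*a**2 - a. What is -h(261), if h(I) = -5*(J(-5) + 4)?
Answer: 45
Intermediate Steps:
J(a) = -a (J(a) = 0*a**2 - a = 0 - a = -a)
h(I) = -45 (h(I) = -5*(-1*(-5) + 4) = -5*(5 + 4) = -5*9 = -45)
-h(261) = -1*(-45) = 45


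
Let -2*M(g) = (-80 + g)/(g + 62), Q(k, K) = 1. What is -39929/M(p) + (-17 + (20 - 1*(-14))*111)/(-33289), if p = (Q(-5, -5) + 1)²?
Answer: -43863555256/632491 ≈ -69351.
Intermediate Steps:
p = 4 (p = (1 + 1)² = 2² = 4)
M(g) = -(-80 + g)/(2*(62 + g)) (M(g) = -(-80 + g)/(2*(g + 62)) = -(-80 + g)/(2*(62 + g)))
-39929/M(p) + (-17 + (20 - 1*(-14))*111)/(-33289) = -39929*2*(62 + 4)/(80 - 1*4) + (-17 + (20 - 1*(-14))*111)/(-33289) = -39929*132/(80 - 4) + (-17 + (20 + 14)*111)*(-1/33289) = -39929/((½)*(1/66)*76) + (-17 + 34*111)*(-1/33289) = -39929/19/33 + (-17 + 3774)*(-1/33289) = -39929*33/19 + 3757*(-1/33289) = -1317657/19 - 3757/33289 = -43863555256/632491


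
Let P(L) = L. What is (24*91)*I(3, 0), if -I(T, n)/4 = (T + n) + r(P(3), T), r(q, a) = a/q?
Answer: -34944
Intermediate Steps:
I(T, n) = -4*n - 16*T/3 (I(T, n) = -4*((T + n) + T/3) = -4*(n + 4*T/3) = -4*n - 16*T/3)
(24*91)*I(3, 0) = (24*91)*(-4*0 - 16/3*3) = 2184*(0 - 16) = 2184*(-16) = -34944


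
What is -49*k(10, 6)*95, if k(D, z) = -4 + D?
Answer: -27930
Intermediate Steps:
-49*k(10, 6)*95 = -49*(-4 + 10)*95 = -49*6*95 = -294*95 = -27930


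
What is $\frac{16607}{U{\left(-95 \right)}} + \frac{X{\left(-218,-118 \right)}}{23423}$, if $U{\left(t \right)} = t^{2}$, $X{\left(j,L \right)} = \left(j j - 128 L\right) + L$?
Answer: $\frac{953138511}{211392575} \approx 4.5089$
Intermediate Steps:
$X{\left(j,L \right)} = j^{2} - 127 L$ ($X{\left(j,L \right)} = \left(j^{2} - 128 L\right) + L = j^{2} - 127 L$)
$\frac{16607}{U{\left(-95 \right)}} + \frac{X{\left(-218,-118 \right)}}{23423} = \frac{16607}{\left(-95\right)^{2}} + \frac{\left(-218\right)^{2} - -14986}{23423} = \frac{16607}{9025} + \left(47524 + 14986\right) \frac{1}{23423} = 16607 \cdot \frac{1}{9025} + 62510 \cdot \frac{1}{23423} = \frac{16607}{9025} + \frac{62510}{23423} = \frac{953138511}{211392575}$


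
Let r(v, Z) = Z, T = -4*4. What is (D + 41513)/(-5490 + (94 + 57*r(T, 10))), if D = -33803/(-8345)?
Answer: -173229894/20136485 ≈ -8.6028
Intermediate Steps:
T = -16
D = 33803/8345 (D = -33803*(-1/8345) = 33803/8345 ≈ 4.0507)
(D + 41513)/(-5490 + (94 + 57*r(T, 10))) = (33803/8345 + 41513)/(-5490 + (94 + 57*10)) = 346459788/(8345*(-5490 + (94 + 570))) = 346459788/(8345*(-5490 + 664)) = (346459788/8345)/(-4826) = (346459788/8345)*(-1/4826) = -173229894/20136485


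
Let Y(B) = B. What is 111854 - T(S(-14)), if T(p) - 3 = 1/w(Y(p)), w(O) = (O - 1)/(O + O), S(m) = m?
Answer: 1677737/15 ≈ 1.1185e+5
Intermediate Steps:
w(O) = (-1 + O)/(2*O) (w(O) = (-1 + O)/((2*O)) = (-1 + O)*(1/(2*O)) = (-1 + O)/(2*O))
T(p) = 3 + 2*p/(-1 + p) (T(p) = 3 + 1/((-1 + p)/(2*p)) = 3 + 2*p/(-1 + p))
111854 - T(S(-14)) = 111854 - (-3 + 5*(-14))/(-1 - 14) = 111854 - (-3 - 70)/(-15) = 111854 - (-1)*(-73)/15 = 111854 - 1*73/15 = 111854 - 73/15 = 1677737/15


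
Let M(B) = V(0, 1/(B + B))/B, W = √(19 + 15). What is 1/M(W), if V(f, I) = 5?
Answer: √34/5 ≈ 1.1662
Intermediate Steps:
W = √34 ≈ 5.8309
M(B) = 5/B
1/M(W) = 1/(5/(√34)) = 1/(5*(√34/34)) = 1/(5*√34/34) = √34/5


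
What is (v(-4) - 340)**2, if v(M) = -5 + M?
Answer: 121801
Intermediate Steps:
(v(-4) - 340)**2 = ((-5 - 4) - 340)**2 = (-9 - 340)**2 = (-349)**2 = 121801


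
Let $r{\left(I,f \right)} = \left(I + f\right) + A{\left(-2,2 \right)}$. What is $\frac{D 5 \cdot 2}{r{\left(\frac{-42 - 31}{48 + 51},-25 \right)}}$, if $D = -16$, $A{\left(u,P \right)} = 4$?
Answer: $\frac{1980}{269} \approx 7.3606$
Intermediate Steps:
$r{\left(I,f \right)} = 4 + I + f$ ($r{\left(I,f \right)} = \left(I + f\right) + 4 = 4 + I + f$)
$\frac{D 5 \cdot 2}{r{\left(\frac{-42 - 31}{48 + 51},-25 \right)}} = \frac{\left(-16\right) 5 \cdot 2}{4 + \frac{-42 - 31}{48 + 51} - 25} = \frac{\left(-16\right) 10}{4 - \frac{73}{99} - 25} = - \frac{160}{4 - \frac{73}{99} - 25} = - \frac{160}{- \frac{2152}{99}} = \left(-160\right) \left(- \frac{99}{2152}\right) = \frac{1980}{269}$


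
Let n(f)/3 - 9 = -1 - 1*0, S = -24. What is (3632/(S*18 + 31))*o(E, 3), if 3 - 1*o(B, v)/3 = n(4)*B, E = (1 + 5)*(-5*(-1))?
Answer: 7812432/401 ≈ 19482.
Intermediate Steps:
n(f) = 24 (n(f) = 27 + 3*(-1 - 1*0) = 27 + 3*(-1 + 0) = 27 + 3*(-1) = 27 - 3 = 24)
E = 30 (E = 6*5 = 30)
o(B, v) = 9 - 72*B
(3632/(S*18 + 31))*o(E, 3) = (3632/(-24*18 + 31))*(9 - 72*30) = (3632/(-432 + 31))*(9 - 2160) = (3632/(-401))*(-2151) = (3632*(-1/401))*(-2151) = -3632/401*(-2151) = 7812432/401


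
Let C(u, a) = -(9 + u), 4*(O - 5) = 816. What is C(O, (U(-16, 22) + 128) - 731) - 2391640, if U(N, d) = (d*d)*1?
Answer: -2391858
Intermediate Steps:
O = 209 (O = 5 + (¼)*816 = 5 + 204 = 209)
U(N, d) = d² (U(N, d) = d²*1 = d²)
C(u, a) = -9 - u
C(O, (U(-16, 22) + 128) - 731) - 2391640 = (-9 - 1*209) - 2391640 = (-9 - 209) - 2391640 = -218 - 2391640 = -2391858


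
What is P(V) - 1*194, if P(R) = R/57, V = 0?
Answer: -194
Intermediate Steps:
P(R) = R/57 (P(R) = R*(1/57) = R/57)
P(V) - 1*194 = (1/57)*0 - 1*194 = 0 - 194 = -194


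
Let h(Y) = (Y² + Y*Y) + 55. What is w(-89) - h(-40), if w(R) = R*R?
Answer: 4666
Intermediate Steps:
h(Y) = 55 + 2*Y² (h(Y) = (Y² + Y²) + 55 = 2*Y² + 55 = 55 + 2*Y²)
w(R) = R²
w(-89) - h(-40) = (-89)² - (55 + 2*(-40)²) = 7921 - (55 + 2*1600) = 7921 - (55 + 3200) = 7921 - 1*3255 = 7921 - 3255 = 4666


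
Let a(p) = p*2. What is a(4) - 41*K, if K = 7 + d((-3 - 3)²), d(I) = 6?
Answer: -525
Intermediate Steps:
a(p) = 2*p
K = 13 (K = 7 + 6 = 13)
a(4) - 41*K = 2*4 - 41*13 = 8 - 533 = -525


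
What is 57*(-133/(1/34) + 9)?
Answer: -257241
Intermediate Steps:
57*(-133/(1/34) + 9) = 57*(-133/1/34 + 9) = 57*(-133*34 + 9) = 57*(-4522 + 9) = 57*(-4513) = -257241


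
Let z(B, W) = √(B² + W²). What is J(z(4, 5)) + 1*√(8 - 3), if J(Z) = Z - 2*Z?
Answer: √5 - √41 ≈ -4.1671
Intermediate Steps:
J(Z) = -Z
J(z(4, 5)) + 1*√(8 - 3) = -√(4² + 5²) + 1*√(8 - 3) = -√(16 + 25) + 1*√5 = -√41 + √5 = √5 - √41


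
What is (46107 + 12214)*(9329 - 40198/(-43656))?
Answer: 11877276415031/21828 ≈ 5.4413e+8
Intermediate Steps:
(46107 + 12214)*(9329 - 40198/(-43656)) = 58321*(9329 - 40198*(-1/43656)) = 58321*(9329 + 20099/21828) = 58321*(203653511/21828) = 11877276415031/21828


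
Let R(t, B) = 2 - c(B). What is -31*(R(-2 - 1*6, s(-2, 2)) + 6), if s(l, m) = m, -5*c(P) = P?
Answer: -1302/5 ≈ -260.40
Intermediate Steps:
c(P) = -P/5
R(t, B) = 2 + B/5 (R(t, B) = 2 - (-1)*B/5 = 2 + B/5)
-31*(R(-2 - 1*6, s(-2, 2)) + 6) = -31*((2 + (⅕)*2) + 6) = -31*((2 + ⅖) + 6) = -31*(12/5 + 6) = -31*42/5 = -1302/5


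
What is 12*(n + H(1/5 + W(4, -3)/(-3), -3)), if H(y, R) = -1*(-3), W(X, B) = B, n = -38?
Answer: -420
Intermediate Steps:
H(y, R) = 3
12*(n + H(1/5 + W(4, -3)/(-3), -3)) = 12*(-38 + 3) = 12*(-35) = -420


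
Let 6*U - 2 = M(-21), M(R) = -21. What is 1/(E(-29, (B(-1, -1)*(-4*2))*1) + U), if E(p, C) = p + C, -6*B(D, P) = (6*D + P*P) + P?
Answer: -6/241 ≈ -0.024896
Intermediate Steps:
B(D, P) = -D - P/6 - P²/6 (B(D, P) = -((6*D + P*P) + P)/6 = -((6*D + P²) + P)/6 = -((P² + 6*D) + P)/6 = -(P + P² + 6*D)/6 = -D - P/6 - P²/6)
U = -19/6 (U = ⅓ + (⅙)*(-21) = ⅓ - 7/2 = -19/6 ≈ -3.1667)
E(p, C) = C + p
1/(E(-29, (B(-1, -1)*(-4*2))*1) + U) = 1/((((-1*(-1) - ⅙*(-1) - ⅙*(-1)²)*(-4*2))*1 - 29) - 19/6) = 1/((((1 + ⅙ - ⅙*1)*(-8))*1 - 29) - 19/6) = 1/((((1 + ⅙ - ⅙)*(-8))*1 - 29) - 19/6) = 1/(((1*(-8))*1 - 29) - 19/6) = 1/((-8*1 - 29) - 19/6) = 1/((-8 - 29) - 19/6) = 1/(-37 - 19/6) = 1/(-241/6) = -6/241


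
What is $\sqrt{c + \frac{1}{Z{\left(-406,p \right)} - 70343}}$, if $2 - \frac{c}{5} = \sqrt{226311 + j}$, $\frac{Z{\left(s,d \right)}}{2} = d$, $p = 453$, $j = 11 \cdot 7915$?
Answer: $\frac{\sqrt{48214900253 - 96429939380 \sqrt{19586}}}{69437} \approx 52.811 i$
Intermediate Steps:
$j = 87065$
$Z{\left(s,d \right)} = 2 d$
$c = 10 - 20 \sqrt{19586}$ ($c = 10 - 5 \sqrt{226311 + 87065} = 10 - 5 \sqrt{313376} = 10 - 5 \cdot 4 \sqrt{19586} = 10 - 20 \sqrt{19586} \approx -2789.0$)
$\sqrt{c + \frac{1}{Z{\left(-406,p \right)} - 70343}} = \sqrt{\left(10 - 20 \sqrt{19586}\right) + \frac{1}{2 \cdot 453 - 70343}} = \sqrt{\left(10 - 20 \sqrt{19586}\right) + \frac{1}{906 - 70343}} = \sqrt{\left(10 - 20 \sqrt{19586}\right) + \frac{1}{-69437}} = \sqrt{\left(10 - 20 \sqrt{19586}\right) - \frac{1}{69437}} = \sqrt{\frac{694369}{69437} - 20 \sqrt{19586}}$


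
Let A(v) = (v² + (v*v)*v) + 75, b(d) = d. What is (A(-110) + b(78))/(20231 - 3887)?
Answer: -1318747/16344 ≈ -80.687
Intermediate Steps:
A(v) = 75 + v² + v³ (A(v) = (v² + v²*v) + 75 = (v² + v³) + 75 = 75 + v² + v³)
(A(-110) + b(78))/(20231 - 3887) = ((75 + (-110)² + (-110)³) + 78)/(20231 - 3887) = ((75 + 12100 - 1331000) + 78)/16344 = (-1318825 + 78)*(1/16344) = -1318747*1/16344 = -1318747/16344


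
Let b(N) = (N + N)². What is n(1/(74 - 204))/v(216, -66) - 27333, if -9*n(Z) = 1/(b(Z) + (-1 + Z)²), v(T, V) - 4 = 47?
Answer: -43069896131/1575747 ≈ -27333.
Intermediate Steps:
v(T, V) = 51 (v(T, V) = 4 + 47 = 51)
b(N) = 4*N² (b(N) = (2*N)² = 4*N²)
n(Z) = -1/(9*((-1 + Z)² + 4*Z²)) (n(Z) = -1/(9*(4*Z² + (-1 + Z)²)) = -1/(9*((-1 + Z)² + 4*Z²)))
n(1/(74 - 204))/v(216, -66) - 27333 = -1/(9 - 18/(74 - 204) + 45*(1/(74 - 204))²)/51 - 27333 = -1/(9 - 18/(-130) + 45*(1/(-130))²)*(1/51) - 27333 = -1/(9 - 18*(-1/130) + 45*(-1/130)²)*(1/51) - 27333 = -1/(9 + 9/65 + 45*(1/16900))*(1/51) - 27333 = -1/(9 + 9/65 + 9/3380)*(1/51) - 27333 = -1/30897/3380*(1/51) - 27333 = -1*3380/30897*(1/51) - 27333 = -3380/30897*1/51 - 27333 = -3380/1575747 - 27333 = -43069896131/1575747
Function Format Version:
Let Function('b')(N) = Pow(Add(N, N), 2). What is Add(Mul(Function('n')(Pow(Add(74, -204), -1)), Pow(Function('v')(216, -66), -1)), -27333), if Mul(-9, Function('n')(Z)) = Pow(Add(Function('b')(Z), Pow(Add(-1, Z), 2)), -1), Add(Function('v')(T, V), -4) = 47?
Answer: Rational(-43069896131, 1575747) ≈ -27333.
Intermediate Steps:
Function('v')(T, V) = 51 (Function('v')(T, V) = Add(4, 47) = 51)
Function('b')(N) = Mul(4, Pow(N, 2)) (Function('b')(N) = Pow(Mul(2, N), 2) = Mul(4, Pow(N, 2)))
Function('n')(Z) = Mul(Rational(-1, 9), Pow(Add(Pow(Add(-1, Z), 2), Mul(4, Pow(Z, 2))), -1)) (Function('n')(Z) = Mul(Rational(-1, 9), Pow(Add(Mul(4, Pow(Z, 2)), Pow(Add(-1, Z), 2)), -1)) = Mul(Rational(-1, 9), Pow(Add(Pow(Add(-1, Z), 2), Mul(4, Pow(Z, 2))), -1)))
Add(Mul(Function('n')(Pow(Add(74, -204), -1)), Pow(Function('v')(216, -66), -1)), -27333) = Add(Mul(Mul(-1, Pow(Add(9, Mul(-18, Pow(Add(74, -204), -1)), Mul(45, Pow(Pow(Add(74, -204), -1), 2))), -1)), Pow(51, -1)), -27333) = Add(Mul(Mul(-1, Pow(Add(9, Mul(-18, Pow(-130, -1)), Mul(45, Pow(Pow(-130, -1), 2))), -1)), Rational(1, 51)), -27333) = Add(Mul(Mul(-1, Pow(Add(9, Mul(-18, Rational(-1, 130)), Mul(45, Pow(Rational(-1, 130), 2))), -1)), Rational(1, 51)), -27333) = Add(Mul(Mul(-1, Pow(Add(9, Rational(9, 65), Mul(45, Rational(1, 16900))), -1)), Rational(1, 51)), -27333) = Add(Mul(Mul(-1, Pow(Add(9, Rational(9, 65), Rational(9, 3380)), -1)), Rational(1, 51)), -27333) = Add(Mul(Mul(-1, Pow(Rational(30897, 3380), -1)), Rational(1, 51)), -27333) = Add(Mul(Mul(-1, Rational(3380, 30897)), Rational(1, 51)), -27333) = Add(Mul(Rational(-3380, 30897), Rational(1, 51)), -27333) = Add(Rational(-3380, 1575747), -27333) = Rational(-43069896131, 1575747)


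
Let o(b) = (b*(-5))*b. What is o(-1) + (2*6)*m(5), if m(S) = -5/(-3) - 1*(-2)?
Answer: 39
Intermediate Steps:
o(b) = -5*b² (o(b) = (-5*b)*b = -5*b²)
m(S) = 11/3 (m(S) = -5*(-⅓) + 2 = 5/3 + 2 = 11/3)
o(-1) + (2*6)*m(5) = -5*(-1)² + (2*6)*(11/3) = -5*1 + 12*(11/3) = -5 + 44 = 39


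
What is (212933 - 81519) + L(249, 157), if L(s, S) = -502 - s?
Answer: 130663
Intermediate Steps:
(212933 - 81519) + L(249, 157) = (212933 - 81519) + (-502 - 1*249) = 131414 + (-502 - 249) = 131414 - 751 = 130663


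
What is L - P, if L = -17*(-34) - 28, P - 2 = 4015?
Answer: -3467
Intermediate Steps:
P = 4017 (P = 2 + 4015 = 4017)
L = 550 (L = 578 - 28 = 550)
L - P = 550 - 1*4017 = 550 - 4017 = -3467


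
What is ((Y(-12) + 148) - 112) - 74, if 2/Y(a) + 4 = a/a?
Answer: -116/3 ≈ -38.667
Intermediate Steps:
Y(a) = -⅔ (Y(a) = 2/(-4 + a/a) = 2/(-4 + 1) = 2/(-3) = 2*(-⅓) = -⅔)
((Y(-12) + 148) - 112) - 74 = ((-⅔ + 148) - 112) - 74 = (442/3 - 112) - 74 = 106/3 - 74 = -116/3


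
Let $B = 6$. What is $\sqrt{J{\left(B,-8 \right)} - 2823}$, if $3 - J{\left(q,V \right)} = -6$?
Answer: $i \sqrt{2814} \approx 53.047 i$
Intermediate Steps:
$J{\left(q,V \right)} = 9$ ($J{\left(q,V \right)} = 3 - -6 = 3 + 6 = 9$)
$\sqrt{J{\left(B,-8 \right)} - 2823} = \sqrt{9 - 2823} = \sqrt{-2814} = i \sqrt{2814}$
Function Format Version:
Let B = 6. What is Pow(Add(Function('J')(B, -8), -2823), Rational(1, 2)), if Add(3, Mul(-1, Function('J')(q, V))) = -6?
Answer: Mul(I, Pow(2814, Rational(1, 2))) ≈ Mul(53.047, I)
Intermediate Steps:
Function('J')(q, V) = 9 (Function('J')(q, V) = Add(3, Mul(-1, -6)) = Add(3, 6) = 9)
Pow(Add(Function('J')(B, -8), -2823), Rational(1, 2)) = Pow(Add(9, -2823), Rational(1, 2)) = Pow(-2814, Rational(1, 2)) = Mul(I, Pow(2814, Rational(1, 2)))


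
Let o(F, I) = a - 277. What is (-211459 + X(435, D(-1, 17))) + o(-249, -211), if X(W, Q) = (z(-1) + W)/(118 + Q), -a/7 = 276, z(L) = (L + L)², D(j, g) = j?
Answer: -24998717/117 ≈ -2.1366e+5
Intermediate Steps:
z(L) = 4*L² (z(L) = (2*L)² = 4*L²)
a = -1932 (a = -7*276 = -1932)
o(F, I) = -2209 (o(F, I) = -1932 - 277 = -2209)
X(W, Q) = (4 + W)/(118 + Q) (X(W, Q) = (4*(-1)² + W)/(118 + Q) = (4*1 + W)/(118 + Q) = (4 + W)/(118 + Q))
(-211459 + X(435, D(-1, 17))) + o(-249, -211) = (-211459 + (4 + 435)/(118 - 1)) - 2209 = (-211459 + 439/117) - 2209 = -24740264/117 - 2209 = -24998717/117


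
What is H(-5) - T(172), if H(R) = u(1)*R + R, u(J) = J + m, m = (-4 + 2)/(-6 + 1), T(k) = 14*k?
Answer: -2420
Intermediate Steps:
m = ⅖ (m = -2/(-5) = -2*(-⅕) = ⅖ ≈ 0.40000)
u(J) = ⅖ + J (u(J) = J + ⅖ = ⅖ + J)
H(R) = 12*R/5 (H(R) = (⅖ + 1)*R + R = 7*R/5 + R = 12*R/5)
H(-5) - T(172) = (12/5)*(-5) - 14*172 = -12 - 1*2408 = -12 - 2408 = -2420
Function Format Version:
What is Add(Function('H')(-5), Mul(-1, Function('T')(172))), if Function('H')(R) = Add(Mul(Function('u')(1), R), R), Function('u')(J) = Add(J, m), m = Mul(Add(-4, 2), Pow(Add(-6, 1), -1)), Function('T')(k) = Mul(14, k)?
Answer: -2420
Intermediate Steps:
m = Rational(2, 5) (m = Mul(-2, Pow(-5, -1)) = Mul(-2, Rational(-1, 5)) = Rational(2, 5) ≈ 0.40000)
Function('u')(J) = Add(Rational(2, 5), J) (Function('u')(J) = Add(J, Rational(2, 5)) = Add(Rational(2, 5), J))
Function('H')(R) = Mul(Rational(12, 5), R) (Function('H')(R) = Add(Mul(Add(Rational(2, 5), 1), R), R) = Add(Mul(Rational(7, 5), R), R) = Mul(Rational(12, 5), R))
Add(Function('H')(-5), Mul(-1, Function('T')(172))) = Add(Mul(Rational(12, 5), -5), Mul(-1, Mul(14, 172))) = Add(-12, Mul(-1, 2408)) = Add(-12, -2408) = -2420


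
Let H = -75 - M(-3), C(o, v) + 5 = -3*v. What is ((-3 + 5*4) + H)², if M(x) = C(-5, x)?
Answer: 3844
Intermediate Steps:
C(o, v) = -5 - 3*v
M(x) = -5 - 3*x
H = -79 (H = -75 - (-5 - 3*(-3)) = -75 - (-5 + 9) = -75 - 1*4 = -75 - 4 = -79)
((-3 + 5*4) + H)² = ((-3 + 5*4) - 79)² = ((-3 + 20) - 79)² = (17 - 79)² = (-62)² = 3844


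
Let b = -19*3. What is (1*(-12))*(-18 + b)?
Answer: 900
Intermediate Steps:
b = -57
(1*(-12))*(-18 + b) = (1*(-12))*(-18 - 57) = -12*(-75) = 900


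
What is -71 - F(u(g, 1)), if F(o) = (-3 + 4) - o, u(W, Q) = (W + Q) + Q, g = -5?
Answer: -75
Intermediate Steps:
u(W, Q) = W + 2*Q (u(W, Q) = (Q + W) + Q = W + 2*Q)
F(o) = 1 - o
-71 - F(u(g, 1)) = -71 - (1 - (-5 + 2*1)) = -71 - (1 - (-5 + 2)) = -71 - (1 - 1*(-3)) = -71 - (1 + 3) = -71 - 1*4 = -71 - 4 = -75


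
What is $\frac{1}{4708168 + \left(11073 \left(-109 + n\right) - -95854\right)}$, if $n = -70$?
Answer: $\frac{1}{2821955} \approx 3.5436 \cdot 10^{-7}$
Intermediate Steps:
$\frac{1}{4708168 + \left(11073 \left(-109 + n\right) - -95854\right)} = \frac{1}{4708168 + \left(11073 \left(-109 - 70\right) - -95854\right)} = \frac{1}{4708168 + \left(11073 \left(-179\right) + 95854\right)} = \frac{1}{4708168 + \left(-1982067 + 95854\right)} = \frac{1}{4708168 - 1886213} = \frac{1}{2821955}$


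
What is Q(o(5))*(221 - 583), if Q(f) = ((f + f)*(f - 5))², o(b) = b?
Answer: 0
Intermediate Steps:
Q(f) = 4*f²*(-5 + f)² (Q(f) = ((2*f)*(-5 + f))² = (2*f*(-5 + f))² = 4*f²*(-5 + f)²)
Q(o(5))*(221 - 583) = (4*5²*(-5 + 5)²)*(221 - 583) = (4*25*0²)*(-362) = (4*25*0)*(-362) = 0*(-362) = 0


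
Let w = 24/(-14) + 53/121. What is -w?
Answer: 1081/847 ≈ 1.2763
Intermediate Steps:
w = -1081/847 (w = 24*(-1/14) + 53*(1/121) = -12/7 + 53/121 = -1081/847 ≈ -1.2763)
-w = -1*(-1081/847) = 1081/847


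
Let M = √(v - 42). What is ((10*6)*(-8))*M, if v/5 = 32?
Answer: -480*√118 ≈ -5214.1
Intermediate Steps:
v = 160 (v = 5*32 = 160)
M = √118 (M = √(160 - 42) = √118 ≈ 10.863)
((10*6)*(-8))*M = ((10*6)*(-8))*√118 = (60*(-8))*√118 = -480*√118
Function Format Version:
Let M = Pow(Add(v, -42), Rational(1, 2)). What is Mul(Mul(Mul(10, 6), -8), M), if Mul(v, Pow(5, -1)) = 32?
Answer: Mul(-480, Pow(118, Rational(1, 2))) ≈ -5214.1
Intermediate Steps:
v = 160 (v = Mul(5, 32) = 160)
M = Pow(118, Rational(1, 2)) (M = Pow(Add(160, -42), Rational(1, 2)) = Pow(118, Rational(1, 2)) ≈ 10.863)
Mul(Mul(Mul(10, 6), -8), M) = Mul(Mul(Mul(10, 6), -8), Pow(118, Rational(1, 2))) = Mul(Mul(60, -8), Pow(118, Rational(1, 2))) = Mul(-480, Pow(118, Rational(1, 2)))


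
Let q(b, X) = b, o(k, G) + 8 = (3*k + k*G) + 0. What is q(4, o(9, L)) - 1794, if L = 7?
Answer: -1790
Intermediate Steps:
o(k, G) = -8 + 3*k + G*k (o(k, G) = -8 + ((3*k + k*G) + 0) = -8 + ((3*k + G*k) + 0) = -8 + (3*k + G*k) = -8 + 3*k + G*k)
q(4, o(9, L)) - 1794 = 4 - 1794 = -1790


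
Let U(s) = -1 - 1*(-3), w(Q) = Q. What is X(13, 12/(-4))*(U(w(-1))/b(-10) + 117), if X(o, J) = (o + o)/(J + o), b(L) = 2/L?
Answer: 1391/5 ≈ 278.20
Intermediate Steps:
X(o, J) = 2*o/(J + o) (X(o, J) = (2*o)/(J + o) = 2*o/(J + o))
U(s) = 2 (U(s) = -1 + 3 = 2)
X(13, 12/(-4))*(U(w(-1))/b(-10) + 117) = (2*13/(12/(-4) + 13))*(2/((2/(-10))) + 117) = (2*13/(12*(-1/4) + 13))*(2/((2*(-1/10))) + 117) = (2*13/(-3 + 13))*(2/(-1/5) + 117) = (2*13/10)*(2*(-5) + 117) = (2*13*(1/10))*(-10 + 117) = (13/5)*107 = 1391/5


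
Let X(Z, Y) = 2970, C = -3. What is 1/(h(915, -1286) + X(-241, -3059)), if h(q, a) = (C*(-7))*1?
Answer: 1/2991 ≈ 0.00033434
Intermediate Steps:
h(q, a) = 21 (h(q, a) = -3*(-7)*1 = 21*1 = 21)
1/(h(915, -1286) + X(-241, -3059)) = 1/(21 + 2970) = 1/2991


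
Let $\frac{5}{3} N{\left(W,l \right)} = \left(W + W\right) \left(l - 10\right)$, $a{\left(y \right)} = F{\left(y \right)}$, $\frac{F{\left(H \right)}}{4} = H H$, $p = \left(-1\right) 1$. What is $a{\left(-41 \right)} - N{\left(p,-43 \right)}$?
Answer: $\frac{33302}{5} \approx 6660.4$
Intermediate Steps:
$p = -1$
$F{\left(H \right)} = 4 H^{2}$ ($F{\left(H \right)} = 4 H H = 4 H^{2}$)
$a{\left(y \right)} = 4 y^{2}$
$N{\left(W,l \right)} = \frac{6 W \left(-10 + l\right)}{5}$ ($N{\left(W,l \right)} = \frac{3 \left(W + W\right) \left(l - 10\right)}{5} = \frac{3 \cdot 2 W \left(-10 + l\right)}{5} = \frac{6 W \left(-10 + l\right)}{5}$)
$a{\left(-41 \right)} - N{\left(p,-43 \right)} = 4 \left(-41\right)^{2} - \frac{6}{5} \left(-1\right) \left(-10 - 43\right) = 4 \cdot 1681 - \frac{6}{5} \left(-1\right) \left(-53\right) = 6724 - \frac{318}{5} = \frac{33302}{5}$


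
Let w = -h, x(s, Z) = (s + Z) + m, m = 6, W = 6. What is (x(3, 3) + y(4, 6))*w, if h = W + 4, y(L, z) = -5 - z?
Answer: -10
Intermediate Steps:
h = 10 (h = 6 + 4 = 10)
x(s, Z) = 6 + Z + s (x(s, Z) = (s + Z) + 6 = (Z + s) + 6 = 6 + Z + s)
w = -10 (w = -1*10 = -10)
(x(3, 3) + y(4, 6))*w = ((6 + 3 + 3) + (-5 - 1*6))*(-10) = (12 + (-5 - 6))*(-10) = (12 - 11)*(-10) = 1*(-10) = -10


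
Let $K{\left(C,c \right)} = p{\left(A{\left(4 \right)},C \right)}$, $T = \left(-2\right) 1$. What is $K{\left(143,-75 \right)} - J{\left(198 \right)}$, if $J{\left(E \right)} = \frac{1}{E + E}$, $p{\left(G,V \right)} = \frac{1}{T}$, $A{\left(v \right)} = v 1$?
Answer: $- \frac{199}{396} \approx -0.50253$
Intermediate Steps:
$T = -2$
$A{\left(v \right)} = v$
$p{\left(G,V \right)} = - \frac{1}{2}$ ($p{\left(G,V \right)} = \frac{1}{-2} = - \frac{1}{2}$)
$J{\left(E \right)} = \frac{1}{2 E}$
$K{\left(C,c \right)} = - \frac{1}{2}$
$K{\left(143,-75 \right)} - J{\left(198 \right)} = - \frac{1}{2} - \frac{1}{2 \cdot 198} = - \frac{1}{2} - \frac{1}{2} \cdot \frac{1}{198} = - \frac{1}{2} - \frac{1}{396} = - \frac{199}{396}$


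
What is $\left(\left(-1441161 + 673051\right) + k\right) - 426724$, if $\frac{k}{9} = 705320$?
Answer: $5153046$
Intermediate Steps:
$k = 6347880$ ($k = 9 \cdot 705320 = 6347880$)
$\left(\left(-1441161 + 673051\right) + k\right) - 426724 = \left(\left(-1441161 + 673051\right) + 6347880\right) - 426724 = \left(-768110 + 6347880\right) - 426724 = 5579770 - 426724 = 5153046$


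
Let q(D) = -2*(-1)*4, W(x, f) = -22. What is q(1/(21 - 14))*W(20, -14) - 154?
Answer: -330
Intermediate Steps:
q(D) = 8 (q(D) = 2*4 = 8)
q(1/(21 - 14))*W(20, -14) - 154 = 8*(-22) - 154 = -176 - 154 = -330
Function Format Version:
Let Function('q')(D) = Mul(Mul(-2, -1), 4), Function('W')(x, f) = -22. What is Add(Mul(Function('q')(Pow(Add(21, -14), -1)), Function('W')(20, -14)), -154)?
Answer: -330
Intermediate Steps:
Function('q')(D) = 8 (Function('q')(D) = Mul(2, 4) = 8)
Add(Mul(Function('q')(Pow(Add(21, -14), -1)), Function('W')(20, -14)), -154) = Add(Mul(8, -22), -154) = Add(-176, -154) = -330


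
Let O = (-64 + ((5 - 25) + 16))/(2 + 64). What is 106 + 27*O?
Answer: 860/11 ≈ 78.182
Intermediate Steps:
O = -34/33 (O = (-64 + (-20 + 16))/66 = (-64 - 4)*(1/66) = -68*1/66 = -34/33 ≈ -1.0303)
106 + 27*O = 106 + 27*(-34/33) = 106 - 306/11 = 860/11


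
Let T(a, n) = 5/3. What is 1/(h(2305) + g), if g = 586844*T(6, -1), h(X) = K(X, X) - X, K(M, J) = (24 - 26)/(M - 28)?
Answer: 2277/2221824493 ≈ 1.0248e-6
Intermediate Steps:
K(M, J) = -2/(-28 + M)
h(X) = -X - 2/(-28 + X) (h(X) = -2/(-28 + X) - X = -X - 2/(-28 + X))
T(a, n) = 5/3 (T(a, n) = 5*(⅓) = 5/3)
g = 2934220/3 (g = 586844*(5/3) = 2934220/3 ≈ 9.7807e+5)
1/(h(2305) + g) = 1/((-2 - 1*2305*(-28 + 2305))/(-28 + 2305) + 2934220/3) = 1/((-2 - 1*2305*2277)/2277 + 2934220/3) = 1/((-2 - 5248485)/2277 + 2934220/3) = 1/((1/2277)*(-5248487) + 2934220/3) = 1/(-5248487/2277 + 2934220/3) = 1/(2221824493/2277) = 2277/2221824493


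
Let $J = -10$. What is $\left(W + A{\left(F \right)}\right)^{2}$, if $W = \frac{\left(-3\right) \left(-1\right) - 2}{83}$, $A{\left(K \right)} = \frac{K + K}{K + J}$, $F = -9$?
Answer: $\frac{2289169}{2486929} \approx 0.92048$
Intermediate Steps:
$A{\left(K \right)} = \frac{2 K}{-10 + K}$ ($A{\left(K \right)} = \frac{K + K}{K - 10} = \frac{2 K}{-10 + K}$)
$W = \frac{1}{83}$ ($W = \left(3 - 2\right) \frac{1}{83} = 1 \cdot \frac{1}{83} = \frac{1}{83} \approx 0.012048$)
$\left(W + A{\left(F \right)}\right)^{2} = \left(\frac{1}{83} + 2 \left(-9\right) \frac{1}{-10 - 9}\right)^{2} = \left(\frac{1}{83} + 2 \left(-9\right) \frac{1}{-19}\right)^{2} = \left(\frac{1}{83} + 2 \left(-9\right) \left(- \frac{1}{19}\right)\right)^{2} = \left(\frac{1}{83} + \frac{18}{19}\right)^{2} = \left(\frac{1513}{1577}\right)^{2} = \frac{2289169}{2486929}$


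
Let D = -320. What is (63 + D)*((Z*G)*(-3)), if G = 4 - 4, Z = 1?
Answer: 0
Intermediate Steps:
G = 0
(63 + D)*((Z*G)*(-3)) = (63 - 320)*((1*0)*(-3)) = -0*(-3) = -257*0 = 0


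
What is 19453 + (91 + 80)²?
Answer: 48694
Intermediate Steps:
19453 + (91 + 80)² = 19453 + 171² = 19453 + 29241 = 48694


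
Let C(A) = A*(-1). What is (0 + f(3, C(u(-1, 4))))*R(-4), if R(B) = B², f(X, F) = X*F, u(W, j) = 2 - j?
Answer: 96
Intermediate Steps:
C(A) = -A
f(X, F) = F*X
(0 + f(3, C(u(-1, 4))))*R(-4) = (0 - (2 - 1*4)*3)*(-4)² = (0 - (2 - 4)*3)*16 = (0 - 1*(-2)*3)*16 = (0 + 2*3)*16 = (0 + 6)*16 = 6*16 = 96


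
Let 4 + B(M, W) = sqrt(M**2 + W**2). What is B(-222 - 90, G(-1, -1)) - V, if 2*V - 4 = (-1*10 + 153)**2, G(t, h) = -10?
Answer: -20461/2 + 2*sqrt(24361) ≈ -9918.3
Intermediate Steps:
B(M, W) = -4 + sqrt(M**2 + W**2)
V = 20453/2 (V = 2 + (-1*10 + 153)**2/2 = 2 + (-10 + 153)**2/2 = 2 + (1/2)*143**2 = 2 + (1/2)*20449 = 2 + 20449/2 = 20453/2 ≈ 10227.)
B(-222 - 90, G(-1, -1)) - V = (-4 + sqrt((-222 - 90)**2 + (-10)**2)) - 1*20453/2 = (-4 + sqrt((-312)**2 + 100)) - 20453/2 = (-4 + sqrt(97344 + 100)) - 20453/2 = (-4 + sqrt(97444)) - 20453/2 = (-4 + 2*sqrt(24361)) - 20453/2 = -20461/2 + 2*sqrt(24361)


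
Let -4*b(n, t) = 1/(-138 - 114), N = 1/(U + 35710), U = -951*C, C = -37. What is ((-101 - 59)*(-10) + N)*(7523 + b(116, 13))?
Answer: 860200114695185/71464176 ≈ 1.2037e+7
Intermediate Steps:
U = 35187 (U = -951*(-37) = 35187)
N = 1/70897 (N = 1/(35187 + 35710) = 1/70897 ≈ 1.4105e-5)
b(n, t) = 1/1008 (b(n, t) = -1/(4*(-138 - 114)) = -¼/(-252) = -¼*(-1/252) = 1/1008)
((-101 - 59)*(-10) + N)*(7523 + b(116, 13)) = ((-101 - 59)*(-10) + 1/70897)*(7523 + 1/1008) = (-160*(-10) + 1/70897)*(7583185/1008) = (1600 + 1/70897)*(7583185/1008) = (113435201/70897)*(7583185/1008) = 860200114695185/71464176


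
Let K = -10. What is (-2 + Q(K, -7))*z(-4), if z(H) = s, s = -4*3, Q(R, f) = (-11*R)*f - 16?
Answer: 9456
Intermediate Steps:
Q(R, f) = -16 - 11*R*f (Q(R, f) = -11*R*f - 16 = -16 - 11*R*f)
s = -12
z(H) = -12
(-2 + Q(K, -7))*z(-4) = (-2 + (-16 - 11*(-10)*(-7)))*(-12) = (-2 + (-16 - 770))*(-12) = (-2 - 786)*(-12) = -788*(-12) = 9456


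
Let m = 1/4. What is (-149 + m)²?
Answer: 354025/16 ≈ 22127.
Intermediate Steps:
m = ¼ ≈ 0.25000
(-149 + m)² = (-149 + ¼)² = (-595/4)² = 354025/16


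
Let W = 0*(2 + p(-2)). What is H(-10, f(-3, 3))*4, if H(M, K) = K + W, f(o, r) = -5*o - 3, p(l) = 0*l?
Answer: 48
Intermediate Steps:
p(l) = 0
W = 0 (W = 0*(2 + 0) = 0*2 = 0)
f(o, r) = -3 - 5*o
H(M, K) = K (H(M, K) = K + 0 = K)
H(-10, f(-3, 3))*4 = (-3 - 5*(-3))*4 = (-3 + 15)*4 = 12*4 = 48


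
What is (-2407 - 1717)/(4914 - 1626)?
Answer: -1031/822 ≈ -1.2543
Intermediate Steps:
(-2407 - 1717)/(4914 - 1626) = -4124/3288 = -4124*1/3288 = -1031/822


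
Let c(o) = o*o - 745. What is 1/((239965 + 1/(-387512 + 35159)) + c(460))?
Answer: 352353/158847779459 ≈ 2.2182e-6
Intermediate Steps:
c(o) = -745 + o**2 (c(o) = o**2 - 745 = -745 + o**2)
1/((239965 + 1/(-387512 + 35159)) + c(460)) = 1/((239965 + 1/(-387512 + 35159)) + (-745 + 460**2)) = 1/((239965 + 1/(-352353)) + (-745 + 211600)) = 1/((239965 - 1/352353) + 210855) = 1/(84552387644/352353 + 210855) = 1/(158847779459/352353) = 352353/158847779459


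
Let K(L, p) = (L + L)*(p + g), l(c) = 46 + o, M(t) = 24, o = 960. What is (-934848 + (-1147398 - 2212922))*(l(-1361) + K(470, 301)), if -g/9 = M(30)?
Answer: -347504862208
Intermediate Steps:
g = -216 (g = -9*24 = -216)
l(c) = 1006 (l(c) = 46 + 960 = 1006)
K(L, p) = 2*L*(-216 + p) (K(L, p) = (L + L)*(p - 216) = (2*L)*(-216 + p) = 2*L*(-216 + p))
(-934848 + (-1147398 - 2212922))*(l(-1361) + K(470, 301)) = (-934848 + (-1147398 - 2212922))*(1006 + 2*470*(-216 + 301)) = (-934848 - 3360320)*(1006 + 2*470*85) = -4295168*(1006 + 79900) = -4295168*80906 = -347504862208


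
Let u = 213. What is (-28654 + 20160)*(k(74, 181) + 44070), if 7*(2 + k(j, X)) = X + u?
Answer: -2623541780/7 ≈ -3.7479e+8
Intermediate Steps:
k(j, X) = 199/7 + X/7 (k(j, X) = -2 + (X + 213)/7 = -2 + (213 + X)/7 = -2 + (213/7 + X/7) = 199/7 + X/7)
(-28654 + 20160)*(k(74, 181) + 44070) = (-28654 + 20160)*((199/7 + (⅐)*181) + 44070) = -8494*((199/7 + 181/7) + 44070) = -8494*(380/7 + 44070) = -8494*308870/7 = -2623541780/7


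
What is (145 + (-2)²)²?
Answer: 22201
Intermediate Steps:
(145 + (-2)²)² = (145 + 4)² = 149² = 22201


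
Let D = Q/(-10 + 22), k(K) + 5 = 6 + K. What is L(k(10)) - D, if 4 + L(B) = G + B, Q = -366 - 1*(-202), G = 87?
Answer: 323/3 ≈ 107.67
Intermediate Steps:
Q = -164 (Q = -366 + 202 = -164)
k(K) = 1 + K (k(K) = -5 + (6 + K) = 1 + K)
L(B) = 83 + B (L(B) = -4 + (87 + B) = 83 + B)
D = -41/3 (D = -164/(-10 + 22) = -164/12 = (1/12)*(-164) = -41/3 ≈ -13.667)
L(k(10)) - D = (83 + (1 + 10)) - 1*(-41/3) = (83 + 11) + 41/3 = 94 + 41/3 = 323/3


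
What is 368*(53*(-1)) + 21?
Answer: -19483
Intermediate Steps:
368*(53*(-1)) + 21 = 368*(-53) + 21 = -19504 + 21 = -19483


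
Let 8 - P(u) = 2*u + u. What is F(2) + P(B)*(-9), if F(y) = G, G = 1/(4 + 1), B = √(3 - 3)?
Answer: -359/5 ≈ -71.800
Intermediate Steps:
B = 0 (B = √0 = 0)
P(u) = 8 - 3*u (P(u) = 8 - (2*u + u) = 8 - 3*u)
G = ⅕ (G = 1/5 = ⅕ ≈ 0.20000)
F(y) = ⅕
F(2) + P(B)*(-9) = ⅕ + (8 - 3*0)*(-9) = ⅕ + (8 + 0)*(-9) = ⅕ + 8*(-9) = ⅕ - 72 = -359/5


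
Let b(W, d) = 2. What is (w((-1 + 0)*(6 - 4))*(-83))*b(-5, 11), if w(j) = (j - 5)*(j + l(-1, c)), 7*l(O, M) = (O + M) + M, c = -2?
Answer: -3154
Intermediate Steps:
l(O, M) = O/7 + 2*M/7 (l(O, M) = ((O + M) + M)/7 = ((M + O) + M)/7 = (O + 2*M)/7 = O/7 + 2*M/7)
w(j) = (-5 + j)*(-5/7 + j) (w(j) = (j - 5)*(j + ((1/7)*(-1) + (2/7)*(-2))) = (-5 + j)*(j + (-1/7 - 4/7)) = (-5 + j)*(j - 5/7) = (-5 + j)*(-5/7 + j))
(w((-1 + 0)*(6 - 4))*(-83))*b(-5, 11) = ((25/7 + ((-1 + 0)*(6 - 4))**2 - 40*(-1 + 0)*(6 - 4)/7)*(-83))*2 = ((25/7 + (-1*2)**2 - (-40)*2/7)*(-83))*2 = ((25/7 + (-2)**2 - 40/7*(-2))*(-83))*2 = ((25/7 + 4 + 80/7)*(-83))*2 = (19*(-83))*2 = -1577*2 = -3154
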